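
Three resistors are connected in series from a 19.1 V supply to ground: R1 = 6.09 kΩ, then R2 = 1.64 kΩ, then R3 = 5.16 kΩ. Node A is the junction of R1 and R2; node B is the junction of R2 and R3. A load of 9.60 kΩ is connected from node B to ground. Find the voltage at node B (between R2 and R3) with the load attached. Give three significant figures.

At node B, R3 is in parallel with the load: R3‖R_L = 3.356 kΩ.
Below node A the resistance is R2 + (R3‖R_L) = 4.996 kΩ, so V_A = 19.1 × 4.996/11.09 = 8.608 V.
Then V_B = V_A × (R3‖R_L)/(R2 + R3‖R_L) = 8.608 × 3.356/4.996 = 5.78 V.

V ≈ 5.78 V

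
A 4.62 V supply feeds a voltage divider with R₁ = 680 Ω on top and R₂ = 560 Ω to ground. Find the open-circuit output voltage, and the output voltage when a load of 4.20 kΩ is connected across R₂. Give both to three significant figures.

Unloaded: 2.09 V; loaded: 1.94 V

Open-circuit: V = 4.62 × 560/(680 + 560) = 2.09 V.
With the load, R₂ becomes R₂‖R_L = 494.1 Ω, so V = 4.62 × 494.1/1174 = 1.94 V.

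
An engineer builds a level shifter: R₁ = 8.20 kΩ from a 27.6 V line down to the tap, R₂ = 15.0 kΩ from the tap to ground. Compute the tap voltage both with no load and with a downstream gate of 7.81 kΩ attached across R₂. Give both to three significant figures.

Open-circuit: V = 27.6 × 15.0/(8.20 + 15.0) = 17.8 V.
With the load, R₂ becomes R₂‖R_L = 5.136 kΩ, so V = 27.6 × 5.136/13.34 = 10.6 V.

Unloaded: 17.8 V; loaded: 10.6 V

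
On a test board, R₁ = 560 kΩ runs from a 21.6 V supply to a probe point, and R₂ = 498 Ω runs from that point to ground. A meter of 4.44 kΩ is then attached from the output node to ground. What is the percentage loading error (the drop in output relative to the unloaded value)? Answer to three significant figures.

Unloaded V = 21.6 × 498/560500 = 0.019192 V.
Loaded: R₂‖R_L = 447.8 Ω, giving V = 21.6 × 447.8/560400 = 0.017258 V.
Drop = (0.019192 − 0.017258) / 0.019192 = 10.1 %.

10.1 %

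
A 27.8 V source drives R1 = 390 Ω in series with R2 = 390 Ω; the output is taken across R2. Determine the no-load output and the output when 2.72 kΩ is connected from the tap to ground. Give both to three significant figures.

Open-circuit: V = 27.8 × 390/(390 + 390) = 13.9 V.
With the load, R2 becomes R2‖R_L = 341.1 Ω, so V = 27.8 × 341.1/731.1 = 13.0 V.

Unloaded: 13.9 V; loaded: 13.0 V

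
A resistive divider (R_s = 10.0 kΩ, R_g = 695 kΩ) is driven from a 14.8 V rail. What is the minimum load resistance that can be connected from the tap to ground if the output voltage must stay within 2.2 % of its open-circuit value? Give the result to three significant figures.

R_L(min) ≈ 438 kΩ

Output resistance R_th = R_s‖R_g = (10.0 × 695)/705.0 = 9.858 kΩ.
The fractional drop is R_th/(R_th + R_L); requiring this ≤ 0.0220 gives R_L ≥ R_th(1/0.0220 − 1) = 9.858 × 44.45 = 438 kΩ.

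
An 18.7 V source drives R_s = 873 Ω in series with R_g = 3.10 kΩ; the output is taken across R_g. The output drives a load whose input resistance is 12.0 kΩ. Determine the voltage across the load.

V_out ≈ 13.8 V

The load sits in parallel with R_g: R_g‖R_L = (3100 × 12000) / (3100 + 12000) = 2464 Ω.
V_out = 18.7 × 2464 / (873 + 2464) = 18.7 × 2464/3337 = 13.8 V.
(Unloaded it would have been 14.6 V.)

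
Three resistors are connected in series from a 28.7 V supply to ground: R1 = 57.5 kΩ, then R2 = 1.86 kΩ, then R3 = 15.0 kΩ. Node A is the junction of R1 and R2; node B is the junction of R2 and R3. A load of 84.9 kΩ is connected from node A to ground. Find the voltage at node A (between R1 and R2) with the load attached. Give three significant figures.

Below node A the series string R2+R3 = 16.86 kΩ sits in parallel with the 84.9 kΩ load: 14.07 kΩ.
V_A = 28.7 × 14.07/(57.5 + 14.07) = 5.64 V.

V ≈ 5.64 V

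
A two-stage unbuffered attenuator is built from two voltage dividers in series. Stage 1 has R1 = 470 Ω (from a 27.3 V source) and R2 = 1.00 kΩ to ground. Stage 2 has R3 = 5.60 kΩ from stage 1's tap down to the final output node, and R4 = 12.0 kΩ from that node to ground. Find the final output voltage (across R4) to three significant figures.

V_out ≈ 12.4 V

Stage 2 presents R3+R4 = 17600 Ω as a load on stage 1's tap.
Stage 1's lower leg becomes R2‖(R3+R4) = 946.2 Ω, so V_mid = 27.3 × 946.2/1416 = 18.24 V.
Stage 2 is itself unloaded: V_out = V_mid × R4/(R3+R4) = 18.24 × 12000/17600 = 12.4 V.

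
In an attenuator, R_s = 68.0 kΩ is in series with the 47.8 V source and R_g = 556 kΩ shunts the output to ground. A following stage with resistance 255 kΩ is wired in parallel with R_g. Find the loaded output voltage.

The load sits in parallel with R_g: R_g‖R_L = (556 × 255) / (556 + 255) = 174.8 kΩ.
V_out = 47.8 × 174.8 / (68.0 + 174.8) = 47.8 × 174.8/242.8 = 34.4 V.

V_out ≈ 34.4 V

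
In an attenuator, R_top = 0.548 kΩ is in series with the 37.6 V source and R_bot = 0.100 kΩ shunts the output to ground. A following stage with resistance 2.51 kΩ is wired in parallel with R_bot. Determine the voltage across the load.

V_out ≈ 5.61 V

The load sits in parallel with R_bot: R_bot‖R_L = (100 × 2510) / (100 + 2510) = 96.17 Ω.
V_out = 37.6 × 96.17 / (548 + 96.17) = 37.6 × 96.17/644.2 = 5.61 V.
(Unloaded it would have been 5.80 V.)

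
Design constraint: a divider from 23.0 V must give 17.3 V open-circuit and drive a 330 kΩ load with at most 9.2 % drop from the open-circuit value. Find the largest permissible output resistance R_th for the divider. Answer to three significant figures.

R_th ≤ 33.4 kΩ

Loading drop = R_th/(R_th + R_L) ≤ 0.0920, so R_th ≤ R_L · ε/(1−ε) = 330 kΩ × 0.0920/0.9080 = 33.4 kΩ.
(Any R1, R2 with R2/(R1+R2) = 0.752 and R1‖R2 ≤ 33.4 kΩ will meet the spec.)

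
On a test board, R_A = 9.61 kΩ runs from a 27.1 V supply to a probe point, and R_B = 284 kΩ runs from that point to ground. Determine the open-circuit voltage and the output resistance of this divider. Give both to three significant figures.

V_th is the open-circuit tap voltage: 27.1 × 284/(9.61 + 284) = 26.2 V.
With the supply zeroed, R_A and R_B appear in parallel from the tap: R_th = R_A‖R_B = (9.61 × 284)/293.6 = 9.30 kΩ.

V_th = 26.2 V, R_th = 9.30 kΩ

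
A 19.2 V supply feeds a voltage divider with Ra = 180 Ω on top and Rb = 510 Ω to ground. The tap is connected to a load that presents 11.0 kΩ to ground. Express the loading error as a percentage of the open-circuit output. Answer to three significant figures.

The divider's output (Thévenin) resistance is Ra‖Rb = 133.0 Ω.
Fractional drop under load = R_th/(R_th + R_L) = 133.0 / (133.0 + 11000) = 0.01195.
So the output falls by 1.20 %.

1.20 %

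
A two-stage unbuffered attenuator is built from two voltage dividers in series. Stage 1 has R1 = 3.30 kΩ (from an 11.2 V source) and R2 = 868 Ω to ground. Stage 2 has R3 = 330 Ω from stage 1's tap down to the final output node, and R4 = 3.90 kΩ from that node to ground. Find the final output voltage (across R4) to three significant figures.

Stage 2 presents R3+R4 = 4230 Ω as a load on stage 1's tap.
Stage 1's lower leg becomes R2‖(R3+R4) = 720.2 Ω, so V_mid = 11.2 × 720.2/4020 = 2.006 V.
Stage 2 is itself unloaded: V_out = V_mid × R4/(R3+R4) = 2.006 × 3900/4230 = 1.85 V.

V_out ≈ 1.85 V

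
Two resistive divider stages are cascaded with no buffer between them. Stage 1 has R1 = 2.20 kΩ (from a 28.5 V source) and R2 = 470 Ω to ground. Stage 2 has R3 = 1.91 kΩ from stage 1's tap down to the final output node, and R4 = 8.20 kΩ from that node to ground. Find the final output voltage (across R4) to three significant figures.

V_out ≈ 3.92 V

Stage 2 presents R3+R4 = 10110 Ω as a load on stage 1's tap.
Stage 1's lower leg becomes R2‖(R3+R4) = 449.1 Ω, so V_mid = 28.5 × 449.1/2649 = 4.832 V.
Stage 2 is itself unloaded: V_out = V_mid × R4/(R3+R4) = 4.832 × 8200/10110 = 3.92 V.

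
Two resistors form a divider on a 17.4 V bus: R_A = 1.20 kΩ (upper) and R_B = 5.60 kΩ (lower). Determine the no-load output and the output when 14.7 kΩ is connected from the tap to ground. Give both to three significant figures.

Unloaded: 14.3 V; loaded: 13.4 V

Open-circuit: V = 17.4 × 5.60/(1.20 + 5.60) = 14.3 V.
With the load, R_B becomes R_B‖R_L = 4.055 kΩ, so V = 17.4 × 4.055/5.255 = 13.4 V.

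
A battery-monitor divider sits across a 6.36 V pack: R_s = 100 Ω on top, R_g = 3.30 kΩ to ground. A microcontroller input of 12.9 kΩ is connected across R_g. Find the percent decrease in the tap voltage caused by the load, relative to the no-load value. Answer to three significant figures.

0.747 %

The divider's output (Thévenin) resistance is R_s‖R_g = 97.06 Ω.
Fractional drop under load = R_th/(R_th + R_L) = 97.06 / (97.06 + 12900) = 0.007468.
So the output falls by 0.747 %.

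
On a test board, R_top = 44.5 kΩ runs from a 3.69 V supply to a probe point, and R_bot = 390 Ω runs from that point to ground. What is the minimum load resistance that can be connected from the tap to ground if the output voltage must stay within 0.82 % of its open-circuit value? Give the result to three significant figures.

R_L(min) ≈ 46.8 kΩ

Output resistance R_th = R_top‖R_bot = (44500 × 390)/44890 = 386.6 Ω.
The fractional drop is R_th/(R_th + R_L); requiring this ≤ 0.00820 gives R_L ≥ R_th(1/0.00820 − 1) = 386.6 × 121.0 = 46.8 kΩ.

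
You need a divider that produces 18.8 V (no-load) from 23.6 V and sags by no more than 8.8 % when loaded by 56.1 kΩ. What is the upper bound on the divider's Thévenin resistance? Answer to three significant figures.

Loading drop = R_th/(R_th + R_L) ≤ 0.0880, so R_th ≤ R_L · ε/(1−ε) = 56.1 kΩ × 0.0880/0.9120 = 5.41 kΩ.

R_th ≤ 5.41 kΩ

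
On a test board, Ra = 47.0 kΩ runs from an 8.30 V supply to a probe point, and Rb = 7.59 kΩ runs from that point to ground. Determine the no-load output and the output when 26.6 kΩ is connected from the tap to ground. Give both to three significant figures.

Unloaded: 1.15 V; loaded: 0.926 V

Open-circuit: V = 8.30 × 7.59/(47.0 + 7.59) = 1.15 V.
With the load, Rb becomes Rb‖R_L = 5.905 kΩ, so V = 8.30 × 5.905/52.91 = 0.926 V.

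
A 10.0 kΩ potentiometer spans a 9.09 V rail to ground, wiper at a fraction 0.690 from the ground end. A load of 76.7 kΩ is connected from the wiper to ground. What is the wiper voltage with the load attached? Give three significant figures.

V ≈ 6.10 V

The wiper splits the pot into (1−α)R = 3.100 kΩ above and αR = 6.900 kΩ below.
Lower section ‖ load = 6.331 kΩ.
V_wiper = 9.09 × 6.331/(3.100 + 6.331) = 6.10 V.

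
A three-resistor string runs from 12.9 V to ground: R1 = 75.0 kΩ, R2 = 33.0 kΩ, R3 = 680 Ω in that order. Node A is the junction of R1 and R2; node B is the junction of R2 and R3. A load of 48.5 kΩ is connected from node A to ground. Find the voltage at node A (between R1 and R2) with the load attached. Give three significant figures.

V ≈ 2.70 V

Below node A the series string R2+R3 = 33680 Ω sits in parallel with the 48500 Ω load: 19880 Ω.
V_A = 12.9 × 19880/(75000 + 19880) = 2.70 V.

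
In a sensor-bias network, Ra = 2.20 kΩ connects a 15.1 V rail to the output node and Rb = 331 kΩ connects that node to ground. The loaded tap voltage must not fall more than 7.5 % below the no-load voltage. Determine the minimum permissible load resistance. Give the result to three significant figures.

Output resistance R_th = Ra‖Rb = (2.20 × 331)/333.2 = 2.185 kΩ.
The fractional drop is R_th/(R_th + R_L); requiring this ≤ 0.0750 gives R_L ≥ R_th(1/0.0750 − 1) = 2.185 × 12.33 = 27.0 kΩ.

R_L(min) ≈ 27.0 kΩ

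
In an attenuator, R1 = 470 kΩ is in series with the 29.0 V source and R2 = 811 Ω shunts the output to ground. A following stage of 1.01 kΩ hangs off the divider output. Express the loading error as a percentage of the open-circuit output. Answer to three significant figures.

The divider's output (Thévenin) resistance is R1‖R2 = 809.6 Ω.
Fractional drop under load = R_th/(R_th + R_L) = 809.6 / (809.6 + 1010) = 0.4449.
So the output falls by 44.5 %.

44.5 %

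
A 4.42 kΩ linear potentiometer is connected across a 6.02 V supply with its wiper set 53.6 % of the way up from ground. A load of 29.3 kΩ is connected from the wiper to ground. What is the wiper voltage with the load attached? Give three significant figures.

V ≈ 3.11 V

The wiper splits the pot into (1−α)R = 2.051 kΩ above and αR = 2.369 kΩ below.
Lower section ‖ load = 2.192 kΩ.
V_wiper = 6.02 × 2.192/(2.051 + 2.192) = 3.11 V.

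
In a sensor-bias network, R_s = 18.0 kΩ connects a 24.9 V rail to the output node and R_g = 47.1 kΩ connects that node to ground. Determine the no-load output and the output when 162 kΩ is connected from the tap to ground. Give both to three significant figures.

Open-circuit: V = 24.9 × 47.1/(18.0 + 47.1) = 18.0 V.
With the load, R_g becomes R_g‖R_L = 36.49 kΩ, so V = 24.9 × 36.49/54.49 = 16.7 V.

Unloaded: 18.0 V; loaded: 16.7 V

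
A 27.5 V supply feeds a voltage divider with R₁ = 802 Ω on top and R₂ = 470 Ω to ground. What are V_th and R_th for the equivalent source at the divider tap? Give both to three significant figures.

V_th is the open-circuit tap voltage: 27.5 × 470/(802 + 470) = 10.2 V.
With the supply zeroed, R₁ and R₂ appear in parallel from the tap: R_th = R₁‖R₂ = (802 × 470)/1272 = 296 Ω.

V_th = 10.2 V, R_th = 296 Ω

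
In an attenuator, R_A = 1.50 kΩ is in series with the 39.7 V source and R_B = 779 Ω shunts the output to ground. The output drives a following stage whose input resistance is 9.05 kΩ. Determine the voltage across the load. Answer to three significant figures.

The load sits in parallel with R_B: R_B‖R_L = (779 × 9050) / (779 + 9050) = 717.3 Ω.
V_out = 39.7 × 717.3 / (1500 + 717.3) = 39.7 × 717.3/2217 = 12.8 V.

V_out ≈ 12.8 V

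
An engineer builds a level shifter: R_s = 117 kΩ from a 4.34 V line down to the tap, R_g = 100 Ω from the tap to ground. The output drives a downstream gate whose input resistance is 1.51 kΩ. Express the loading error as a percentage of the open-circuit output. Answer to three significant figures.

6.21 %

The divider's output (Thévenin) resistance is R_s‖R_g = 99.91 Ω.
Fractional drop under load = R_th/(R_th + R_L) = 99.91 / (99.91 + 1510) = 0.06206.
So the output falls by 6.21 %.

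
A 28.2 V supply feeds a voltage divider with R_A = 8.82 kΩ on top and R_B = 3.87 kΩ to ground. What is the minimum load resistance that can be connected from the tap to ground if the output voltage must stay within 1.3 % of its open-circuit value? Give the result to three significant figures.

Output resistance R_th = R_A‖R_B = (8.82 × 3.87)/12.69 = 2.690 kΩ.
The fractional drop is R_th/(R_th + R_L); requiring this ≤ 0.0130 gives R_L ≥ R_th(1/0.0130 − 1) = 2.690 × 75.92 = 204 kΩ.

R_L(min) ≈ 204 kΩ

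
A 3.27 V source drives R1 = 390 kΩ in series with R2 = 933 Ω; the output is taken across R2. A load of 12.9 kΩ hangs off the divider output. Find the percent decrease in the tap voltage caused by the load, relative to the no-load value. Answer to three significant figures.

The divider's output (Thévenin) resistance is R1‖R2 = 930.8 Ω.
Fractional drop under load = R_th/(R_th + R_L) = 930.8 / (930.8 + 12900) = 0.06730.
So the output falls by 6.73 %.

6.73 %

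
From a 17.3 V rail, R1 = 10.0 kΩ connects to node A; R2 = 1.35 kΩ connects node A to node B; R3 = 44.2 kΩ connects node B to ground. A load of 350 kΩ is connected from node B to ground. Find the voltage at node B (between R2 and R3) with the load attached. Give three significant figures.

At node B, R3 is in parallel with the load: R3‖R_L = 39.24 kΩ.
Below node A the resistance is R2 + (R3‖R_L) = 40.59 kΩ, so V_A = 17.3 × 40.59/50.59 = 13.88 V.
Then V_B = V_A × (R3‖R_L)/(R2 + R3‖R_L) = 13.88 × 39.24/40.59 = 13.4 V.

V ≈ 13.4 V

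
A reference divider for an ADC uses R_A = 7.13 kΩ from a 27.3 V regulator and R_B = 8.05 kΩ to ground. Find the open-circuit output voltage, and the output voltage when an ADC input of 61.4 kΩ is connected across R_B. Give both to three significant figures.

Open-circuit: V = 27.3 × 8.05/(7.13 + 8.05) = 14.5 V.
With the load, R_B becomes R_B‖R_L = 7.117 kΩ, so V = 27.3 × 7.117/14.25 = 13.6 V.

Unloaded: 14.5 V; loaded: 13.6 V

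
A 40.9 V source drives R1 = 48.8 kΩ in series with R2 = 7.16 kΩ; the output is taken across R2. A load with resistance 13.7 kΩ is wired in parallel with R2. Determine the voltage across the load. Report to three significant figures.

V_out ≈ 3.59 V

The load sits in parallel with R2: R2‖R_L = (7.16 × 13.7) / (7.16 + 13.7) = 4.702 kΩ.
V_out = 40.9 × 4.702 / (48.8 + 4.702) = 40.9 × 4.702/53.50 = 3.59 V.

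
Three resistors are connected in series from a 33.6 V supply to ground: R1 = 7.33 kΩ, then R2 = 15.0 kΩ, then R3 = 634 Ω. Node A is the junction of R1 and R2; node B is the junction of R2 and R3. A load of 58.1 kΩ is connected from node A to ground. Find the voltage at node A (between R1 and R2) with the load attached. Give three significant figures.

V ≈ 21.1 V

Below node A the series string R2+R3 = 15630 Ω sits in parallel with the 58100 Ω load: 12320 Ω.
V_A = 33.6 × 12320/(7330 + 12320) = 21.1 V.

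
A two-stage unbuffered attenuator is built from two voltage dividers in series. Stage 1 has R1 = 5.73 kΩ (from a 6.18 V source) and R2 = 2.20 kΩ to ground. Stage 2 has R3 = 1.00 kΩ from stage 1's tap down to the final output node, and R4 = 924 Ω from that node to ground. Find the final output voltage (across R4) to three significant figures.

V_out ≈ 0.451 V

Stage 2 presents R3+R4 = 1924 Ω as a load on stage 1's tap.
Stage 1's lower leg becomes R2‖(R3+R4) = 1026 Ω, so V_mid = 6.18 × 1026/6756 = 0.9388 V.
Stage 2 is itself unloaded: V_out = V_mid × R4/(R3+R4) = 0.9388 × 924/1924 = 0.451 V.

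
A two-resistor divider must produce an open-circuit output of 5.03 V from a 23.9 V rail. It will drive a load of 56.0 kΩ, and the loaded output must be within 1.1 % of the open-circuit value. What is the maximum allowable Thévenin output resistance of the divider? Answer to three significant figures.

R_th ≤ 623 Ω

Loading drop = R_th/(R_th + R_L) ≤ 0.0110, so R_th ≤ R_L · ε/(1−ε) = 56.0 kΩ × 0.0110/0.9890 = 623 Ω.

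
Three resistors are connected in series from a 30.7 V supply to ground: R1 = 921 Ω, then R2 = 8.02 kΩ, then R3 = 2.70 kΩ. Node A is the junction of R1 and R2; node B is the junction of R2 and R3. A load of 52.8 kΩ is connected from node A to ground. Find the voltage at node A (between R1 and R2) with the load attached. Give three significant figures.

Below node A the series string R2+R3 = 10720 Ω sits in parallel with the 52800 Ω load: 8911 Ω.
V_A = 30.7 × 8911/(921 + 8911) = 27.8 V.

V ≈ 27.8 V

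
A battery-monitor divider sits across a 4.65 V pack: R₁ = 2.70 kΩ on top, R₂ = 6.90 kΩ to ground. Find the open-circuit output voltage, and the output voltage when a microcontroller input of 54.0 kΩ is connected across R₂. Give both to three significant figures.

Open-circuit: V = 4.65 × 6.90/(2.70 + 6.90) = 3.34 V.
With the load, R₂ becomes R₂‖R_L = 6.118 kΩ, so V = 4.65 × 6.118/8.818 = 3.23 V.

Unloaded: 3.34 V; loaded: 3.23 V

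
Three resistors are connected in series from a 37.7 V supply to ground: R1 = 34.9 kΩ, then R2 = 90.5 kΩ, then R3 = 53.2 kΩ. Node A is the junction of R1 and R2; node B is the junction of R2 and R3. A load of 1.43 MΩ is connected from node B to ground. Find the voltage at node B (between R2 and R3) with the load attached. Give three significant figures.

At node B, R3 is in parallel with the load: R3‖R_L = 51.29 kΩ.
Below node A the resistance is R2 + (R3‖R_L) = 141.8 kΩ, so V_A = 37.7 × 141.8/176.7 = 30.25 V.
Then V_B = V_A × (R3‖R_L)/(R2 + R3‖R_L) = 30.25 × 51.29/141.8 = 10.9 V.

V ≈ 10.9 V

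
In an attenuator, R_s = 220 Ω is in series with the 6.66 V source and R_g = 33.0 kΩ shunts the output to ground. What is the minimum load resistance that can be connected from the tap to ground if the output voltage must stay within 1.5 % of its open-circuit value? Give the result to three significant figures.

Output resistance R_th = R_s‖R_g = (220 × 33000)/33220 = 218.5 Ω.
The fractional drop is R_th/(R_th + R_L); requiring this ≤ 0.0150 gives R_L ≥ R_th(1/0.0150 − 1) = 218.5 × 65.67 = 14.4 kΩ.

R_L(min) ≈ 14.4 kΩ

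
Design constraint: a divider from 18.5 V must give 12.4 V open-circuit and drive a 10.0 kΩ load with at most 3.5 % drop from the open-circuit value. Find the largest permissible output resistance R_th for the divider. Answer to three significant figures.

Loading drop = R_th/(R_th + R_L) ≤ 0.0350, so R_th ≤ R_L · ε/(1−ε) = 10.0 kΩ × 0.0350/0.9650 = 363 Ω.

R_th ≤ 363 Ω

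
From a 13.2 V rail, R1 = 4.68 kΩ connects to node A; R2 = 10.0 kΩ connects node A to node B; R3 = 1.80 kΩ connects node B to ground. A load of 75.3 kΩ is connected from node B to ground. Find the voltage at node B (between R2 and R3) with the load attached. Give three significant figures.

V ≈ 1.41 V

At node B, R3 is in parallel with the load: R3‖R_L = 1.758 kΩ.
Below node A the resistance is R2 + (R3‖R_L) = 11.76 kΩ, so V_A = 13.2 × 11.76/16.44 = 9.442 V.
Then V_B = V_A × (R3‖R_L)/(R2 + R3‖R_L) = 9.442 × 1.758/11.76 = 1.41 V.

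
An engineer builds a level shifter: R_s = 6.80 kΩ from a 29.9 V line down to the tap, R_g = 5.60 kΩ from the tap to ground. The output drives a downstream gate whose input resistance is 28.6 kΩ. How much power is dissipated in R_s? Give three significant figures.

Total resistance from the source is R_s + (R_g‖R_L) = 11.48 kΩ, so I = 29.9/11.48 kΩ = 2.604 mA.
P = I²·R_s = (2.604 mA)² × 6.80 kΩ = 46.1 mW.

P ≈ 46.1 mW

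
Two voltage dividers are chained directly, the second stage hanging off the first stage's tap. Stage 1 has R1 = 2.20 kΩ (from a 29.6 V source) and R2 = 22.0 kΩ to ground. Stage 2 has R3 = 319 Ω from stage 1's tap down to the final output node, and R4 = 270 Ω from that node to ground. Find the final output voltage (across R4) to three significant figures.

V_out ≈ 2.81 V

Stage 2 presents R3+R4 = 589.0 Ω as a load on stage 1's tap.
Stage 1's lower leg becomes R2‖(R3+R4) = 573.6 Ω, so V_mid = 29.6 × 573.6/2774 = 6.122 V.
Stage 2 is itself unloaded: V_out = V_mid × R4/(R3+R4) = 6.122 × 270/589.0 = 2.81 V.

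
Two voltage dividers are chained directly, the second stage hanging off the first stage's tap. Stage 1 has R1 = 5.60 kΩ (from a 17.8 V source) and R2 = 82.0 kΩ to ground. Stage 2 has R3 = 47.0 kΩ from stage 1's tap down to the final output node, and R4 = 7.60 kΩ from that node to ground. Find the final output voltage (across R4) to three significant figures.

Stage 2 presents R3+R4 = 54.60 kΩ as a load on stage 1's tap.
Stage 1's lower leg becomes R2‖(R3+R4) = 32.78 kΩ, so V_mid = 17.8 × 32.78/38.38 = 15.20 V.
Stage 2 is itself unloaded: V_out = V_mid × R4/(R3+R4) = 15.20 × 7.60/54.60 = 2.12 V.

V_out ≈ 2.12 V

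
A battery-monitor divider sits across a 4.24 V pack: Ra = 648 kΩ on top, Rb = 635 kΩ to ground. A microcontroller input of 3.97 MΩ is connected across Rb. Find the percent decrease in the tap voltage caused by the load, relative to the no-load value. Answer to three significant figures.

7.47 %

The divider's output (Thévenin) resistance is Ra‖Rb = 320.7 kΩ.
Fractional drop under load = R_th/(R_th + R_L) = 320.7 / (320.7 + 3970) = 0.07475.
So the output falls by 7.47 %.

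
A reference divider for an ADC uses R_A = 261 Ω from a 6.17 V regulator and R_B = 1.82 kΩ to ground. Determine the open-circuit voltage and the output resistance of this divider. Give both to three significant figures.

V_th = 5.40 V, R_th = 228 Ω

V_th is the open-circuit tap voltage: 6.17 × 1820/(261 + 1820) = 5.40 V.
With the supply zeroed, R_A and R_B appear in parallel from the tap: R_th = R_A‖R_B = (261 × 1820)/2081 = 228 Ω.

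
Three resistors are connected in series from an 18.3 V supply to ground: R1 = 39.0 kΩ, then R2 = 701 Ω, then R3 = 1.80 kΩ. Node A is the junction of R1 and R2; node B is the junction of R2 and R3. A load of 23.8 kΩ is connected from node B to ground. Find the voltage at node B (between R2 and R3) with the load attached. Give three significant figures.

V ≈ 0.740 V

At node B, R3 is in parallel with the load: R3‖R_L = 1673 Ω.
Below node A the resistance is R2 + (R3‖R_L) = 2374 Ω, so V_A = 18.3 × 2374/41370 = 1.050 V.
Then V_B = V_A × (R3‖R_L)/(R2 + R3‖R_L) = 1.050 × 1673/2374 = 0.740 V.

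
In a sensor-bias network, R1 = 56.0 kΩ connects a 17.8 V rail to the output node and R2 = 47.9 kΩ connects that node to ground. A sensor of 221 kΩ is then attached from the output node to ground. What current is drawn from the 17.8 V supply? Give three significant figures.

I ≈ 0.187 mA

R2‖R_L = 39.37 kΩ, so the source sees R1 + R2‖R_L = 95.37 kΩ.
I = 17.8 V / 95.37 kΩ = 0.187 mA.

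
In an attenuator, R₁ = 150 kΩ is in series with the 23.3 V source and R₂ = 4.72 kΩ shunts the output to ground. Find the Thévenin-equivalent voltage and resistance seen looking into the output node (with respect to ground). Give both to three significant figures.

V_th = 0.711 V, R_th = 4.58 kΩ

V_th is the open-circuit tap voltage: 23.3 × 4.72/(150 + 4.72) = 0.711 V.
With the supply zeroed, R₁ and R₂ appear in parallel from the tap: R_th = R₁‖R₂ = (150 × 4.72)/154.7 = 4.58 kΩ.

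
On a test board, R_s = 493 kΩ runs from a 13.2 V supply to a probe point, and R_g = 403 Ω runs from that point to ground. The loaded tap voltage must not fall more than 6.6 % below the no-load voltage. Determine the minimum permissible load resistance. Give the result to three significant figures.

R_L(min) ≈ 5.70 kΩ

Output resistance R_th = R_s‖R_g = (493000 × 403)/493400 = 402.7 Ω.
The fractional drop is R_th/(R_th + R_L); requiring this ≤ 0.0660 gives R_L ≥ R_th(1/0.0660 − 1) = 402.7 × 14.15 = 5.70 kΩ.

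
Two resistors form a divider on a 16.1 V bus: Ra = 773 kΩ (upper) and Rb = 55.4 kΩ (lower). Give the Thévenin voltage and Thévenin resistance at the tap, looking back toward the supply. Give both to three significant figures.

V_th = 1.08 V, R_th = 51.7 kΩ

V_th is the open-circuit tap voltage: 16.1 × 55.4/(773 + 55.4) = 1.08 V.
With the supply zeroed, Ra and Rb appear in parallel from the tap: R_th = Ra‖Rb = (773 × 55.4)/828.4 = 51.7 kΩ.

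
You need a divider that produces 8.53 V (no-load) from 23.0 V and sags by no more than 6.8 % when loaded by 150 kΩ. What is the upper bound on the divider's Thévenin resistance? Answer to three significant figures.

Loading drop = R_th/(R_th + R_L) ≤ 0.0680, so R_th ≤ R_L · ε/(1−ε) = 150 kΩ × 0.0680/0.9320 = 10.9 kΩ.
(Any R1, R2 with R2/(R1+R2) = 0.371 and R1‖R2 ≤ 10.9 kΩ will meet the spec.)

R_th ≤ 10.9 kΩ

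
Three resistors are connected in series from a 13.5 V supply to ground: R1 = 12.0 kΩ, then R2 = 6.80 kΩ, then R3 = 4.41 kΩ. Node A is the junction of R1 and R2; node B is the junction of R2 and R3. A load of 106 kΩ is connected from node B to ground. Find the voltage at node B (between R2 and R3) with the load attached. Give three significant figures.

V ≈ 2.48 V

At node B, R3 is in parallel with the load: R3‖R_L = 4.234 kΩ.
Below node A the resistance is R2 + (R3‖R_L) = 11.03 kΩ, so V_A = 13.5 × 11.03/23.03 = 6.467 V.
Then V_B = V_A × (R3‖R_L)/(R2 + R3‖R_L) = 6.467 × 4.234/11.03 = 2.48 V.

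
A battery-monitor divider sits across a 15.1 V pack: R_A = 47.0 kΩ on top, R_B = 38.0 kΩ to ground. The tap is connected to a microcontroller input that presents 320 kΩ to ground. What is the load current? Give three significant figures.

I_L ≈ 0.0198 mA

R_B‖R_L = 33.97 kΩ; V_out = 15.1 × 33.97/80.97 = 6.335 V.
I_L = V_out / R_L = 6.335 / 320 kΩ = 0.0198 mA.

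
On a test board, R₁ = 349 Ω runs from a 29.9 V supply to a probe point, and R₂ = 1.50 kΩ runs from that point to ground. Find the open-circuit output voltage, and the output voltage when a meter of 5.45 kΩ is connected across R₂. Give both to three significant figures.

Open-circuit: V = 29.9 × 1500/(349 + 1500) = 24.3 V.
With the load, R₂ becomes R₂‖R_L = 1176 Ω, so V = 29.9 × 1176/1525 = 23.1 V.

Unloaded: 24.3 V; loaded: 23.1 V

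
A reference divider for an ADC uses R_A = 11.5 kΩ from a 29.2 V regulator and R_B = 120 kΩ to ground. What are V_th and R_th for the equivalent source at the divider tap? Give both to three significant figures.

V_th = 26.6 V, R_th = 10.5 kΩ

V_th is the open-circuit tap voltage: 29.2 × 120/(11.5 + 120) = 26.6 V.
With the supply zeroed, R_A and R_B appear in parallel from the tap: R_th = R_A‖R_B = (11.5 × 120)/131.5 = 10.5 kΩ.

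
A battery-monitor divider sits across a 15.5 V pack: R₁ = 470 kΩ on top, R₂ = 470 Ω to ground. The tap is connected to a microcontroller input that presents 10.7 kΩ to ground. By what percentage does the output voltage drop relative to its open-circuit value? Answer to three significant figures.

The divider's output (Thévenin) resistance is R₁‖R₂ = 469.5 Ω.
Fractional drop under load = R_th/(R_th + R_L) = 469.5 / (469.5 + 10700) = 0.04204.
So the output falls by 4.20 %.

4.20 %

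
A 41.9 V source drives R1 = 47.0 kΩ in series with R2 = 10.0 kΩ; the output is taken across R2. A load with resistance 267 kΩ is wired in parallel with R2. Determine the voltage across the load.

V_out ≈ 7.13 V

The load sits in parallel with R2: R2‖R_L = (10.0 × 267) / (10.0 + 267) = 9.639 kΩ.
V_out = 41.9 × 9.639 / (47.0 + 9.639) = 41.9 × 9.639/56.64 = 7.13 V.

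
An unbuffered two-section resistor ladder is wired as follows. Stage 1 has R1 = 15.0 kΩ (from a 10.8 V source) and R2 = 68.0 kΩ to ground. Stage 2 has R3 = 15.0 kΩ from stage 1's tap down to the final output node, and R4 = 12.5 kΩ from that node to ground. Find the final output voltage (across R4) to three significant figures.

Stage 2 presents R3+R4 = 27.50 kΩ as a load on stage 1's tap.
Stage 1's lower leg becomes R2‖(R3+R4) = 19.58 kΩ, so V_mid = 10.8 × 19.58/34.58 = 6.115 V.
Stage 2 is itself unloaded: V_out = V_mid × R4/(R3+R4) = 6.115 × 12.5/27.50 = 2.78 V.

V_out ≈ 2.78 V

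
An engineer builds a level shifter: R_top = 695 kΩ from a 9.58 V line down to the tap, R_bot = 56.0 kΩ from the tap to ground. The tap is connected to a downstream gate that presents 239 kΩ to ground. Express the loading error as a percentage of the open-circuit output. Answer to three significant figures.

Unloaded V = 9.58 × 56.0/751.0 = 0.7144 V.
Loaded: R_bot‖R_L = 45.37 kΩ, giving V = 9.58 × 45.37/740.4 = 0.5871 V.
Drop = (0.7144 − 0.5871) / 0.7144 = 17.8 %.

17.8 %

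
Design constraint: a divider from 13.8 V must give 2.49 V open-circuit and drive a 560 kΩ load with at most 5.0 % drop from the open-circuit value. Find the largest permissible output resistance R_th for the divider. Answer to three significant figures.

Loading drop = R_th/(R_th + R_L) ≤ 0.0500, so R_th ≤ R_L · ε/(1−ε) = 560 kΩ × 0.0500/0.9500 = 29.5 kΩ.

R_th ≤ 29.5 kΩ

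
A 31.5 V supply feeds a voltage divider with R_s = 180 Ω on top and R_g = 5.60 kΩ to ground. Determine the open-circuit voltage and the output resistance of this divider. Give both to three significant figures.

V_th is the open-circuit tap voltage: 31.5 × 5600/(180 + 5600) = 30.5 V.
With the supply zeroed, R_s and R_g appear in parallel from the tap: R_th = R_s‖R_g = (180 × 5600)/5780 = 174 Ω.

V_th = 30.5 V, R_th = 174 Ω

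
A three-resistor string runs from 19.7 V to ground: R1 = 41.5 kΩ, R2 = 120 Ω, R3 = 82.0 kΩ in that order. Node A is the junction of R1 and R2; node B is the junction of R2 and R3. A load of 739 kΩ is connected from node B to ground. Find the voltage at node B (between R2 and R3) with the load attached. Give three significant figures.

At node B, R3 is in parallel with the load: R3‖R_L = 73810 Ω.
Below node A the resistance is R2 + (R3‖R_L) = 73930 Ω, so V_A = 19.7 × 73930/115400 = 12.62 V.
Then V_B = V_A × (R3‖R_L)/(R2 + R3‖R_L) = 12.62 × 73810/73930 = 12.6 V.

V ≈ 12.6 V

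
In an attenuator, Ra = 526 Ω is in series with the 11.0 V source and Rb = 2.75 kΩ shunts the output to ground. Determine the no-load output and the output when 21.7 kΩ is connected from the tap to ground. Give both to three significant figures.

Open-circuit: V = 11.0 × 2750/(526 + 2750) = 9.23 V.
With the load, Rb becomes Rb‖R_L = 2441 Ω, so V = 11.0 × 2441/2967 = 9.05 V.

Unloaded: 9.23 V; loaded: 9.05 V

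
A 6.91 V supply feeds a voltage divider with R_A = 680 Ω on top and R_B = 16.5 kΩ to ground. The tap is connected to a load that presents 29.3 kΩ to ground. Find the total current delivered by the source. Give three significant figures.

I ≈ 0.615 mA

R_B‖R_L = 10560 Ω, so the source sees R_A + R_B‖R_L = 11240 Ω.
I = 6.91 V / 11240 Ω = 0.615 mA.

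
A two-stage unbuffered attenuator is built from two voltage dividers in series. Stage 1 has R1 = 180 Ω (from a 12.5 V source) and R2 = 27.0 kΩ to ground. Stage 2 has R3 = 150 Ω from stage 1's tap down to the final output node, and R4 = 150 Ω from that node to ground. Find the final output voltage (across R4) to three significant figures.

Stage 2 presents R3+R4 = 300.0 Ω as a load on stage 1's tap.
Stage 1's lower leg becomes R2‖(R3+R4) = 296.7 Ω, so V_mid = 12.5 × 296.7/476.7 = 7.780 V.
Stage 2 is itself unloaded: V_out = V_mid × R4/(R3+R4) = 7.780 × 150/300.0 = 3.89 V.

V_out ≈ 3.89 V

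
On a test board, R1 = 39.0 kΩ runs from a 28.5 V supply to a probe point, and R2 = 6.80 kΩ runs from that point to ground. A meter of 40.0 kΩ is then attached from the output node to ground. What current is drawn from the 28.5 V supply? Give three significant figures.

I ≈ 0.636 mA

R2‖R_L = 5.812 kΩ, so the source sees R1 + R2‖R_L = 44.81 kΩ.
I = 28.5 V / 44.81 kΩ = 0.636 mA.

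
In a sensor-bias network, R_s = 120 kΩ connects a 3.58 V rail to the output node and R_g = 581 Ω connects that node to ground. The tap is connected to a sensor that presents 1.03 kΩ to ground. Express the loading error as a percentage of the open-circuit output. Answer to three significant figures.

36.0 %

Unloaded V = 3.58 × 581/120600 = 0.01725 V.
Loaded: R_g‖R_L = 371.5 Ω, giving V = 3.58 × 371.5/120400 = 0.01105 V.
Drop = (0.01725 − 0.01105) / 0.01725 = 36.0 %.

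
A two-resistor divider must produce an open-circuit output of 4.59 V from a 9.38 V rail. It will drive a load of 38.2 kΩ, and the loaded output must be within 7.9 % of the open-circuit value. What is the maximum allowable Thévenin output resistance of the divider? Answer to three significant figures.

R_th ≤ 3.28 kΩ

Loading drop = R_th/(R_th + R_L) ≤ 0.0790, so R_th ≤ R_L · ε/(1−ε) = 38.2 kΩ × 0.0790/0.9210 = 3.28 kΩ.
(Any R1, R2 with R2/(R1+R2) = 0.489 and R1‖R2 ≤ 3.28 kΩ will meet the spec.)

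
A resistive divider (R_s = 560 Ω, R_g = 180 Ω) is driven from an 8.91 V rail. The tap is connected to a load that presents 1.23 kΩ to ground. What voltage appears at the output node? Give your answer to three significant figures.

The load sits in parallel with R_g: R_g‖R_L = (180 × 1230) / (180 + 1230) = 157.0 Ω.
V_out = 8.91 × 157.0 / (560 + 157.0) = 8.91 × 157.0/717.0 = 1.95 V.

V_out ≈ 1.95 V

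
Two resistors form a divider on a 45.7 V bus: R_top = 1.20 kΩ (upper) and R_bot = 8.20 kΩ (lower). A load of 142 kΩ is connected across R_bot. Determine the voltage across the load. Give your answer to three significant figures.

The load sits in parallel with R_bot: R_bot‖R_L = (8.20 × 142) / (8.20 + 142) = 7.752 kΩ.
V_out = 45.7 × 7.752 / (1.20 + 7.752) = 45.7 × 7.752/8.952 = 39.6 V.

V_out ≈ 39.6 V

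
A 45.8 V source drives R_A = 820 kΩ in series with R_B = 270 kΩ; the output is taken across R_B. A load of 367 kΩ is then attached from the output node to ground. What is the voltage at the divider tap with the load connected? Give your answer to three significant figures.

The load sits in parallel with R_B: R_B‖R_L = (270 × 367) / (270 + 367) = 155.6 kΩ.
V_out = 45.8 × 155.6 / (820 + 155.6) = 45.8 × 155.6/975.6 = 7.30 V.

V_out ≈ 7.30 V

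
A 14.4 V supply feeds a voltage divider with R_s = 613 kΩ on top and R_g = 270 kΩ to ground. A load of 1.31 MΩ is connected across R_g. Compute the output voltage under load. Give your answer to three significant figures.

The load sits in parallel with R_g: R_g‖R_L = (270 × 1310) / (270 + 1310) = 223.9 kΩ.
V_out = 14.4 × 223.9 / (613 + 223.9) = 14.4 × 223.9/836.9 = 3.85 V.
(Unloaded it would have been 4.40 V.)

V_out ≈ 3.85 V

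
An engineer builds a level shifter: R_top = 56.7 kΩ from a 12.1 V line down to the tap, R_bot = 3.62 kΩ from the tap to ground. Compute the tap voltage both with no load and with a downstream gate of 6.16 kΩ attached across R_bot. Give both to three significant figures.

Open-circuit: V = 12.1 × 3.62/(56.7 + 3.62) = 0.726 V.
With the load, R_bot becomes R_bot‖R_L = 2.280 kΩ, so V = 12.1 × 2.280/58.98 = 0.468 V.

Unloaded: 0.726 V; loaded: 0.468 V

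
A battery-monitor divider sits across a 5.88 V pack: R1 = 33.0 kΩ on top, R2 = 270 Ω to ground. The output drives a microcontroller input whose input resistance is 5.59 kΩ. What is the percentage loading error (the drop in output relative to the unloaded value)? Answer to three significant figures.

The divider's output (Thévenin) resistance is R1‖R2 = 267.8 Ω.
Fractional drop under load = R_th/(R_th + R_L) = 267.8 / (267.8 + 5590) = 0.04572.
So the output falls by 4.57 %.

4.57 %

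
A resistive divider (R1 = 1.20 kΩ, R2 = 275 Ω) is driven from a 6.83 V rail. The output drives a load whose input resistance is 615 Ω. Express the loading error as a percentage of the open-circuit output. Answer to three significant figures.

The divider's output (Thévenin) resistance is R1‖R2 = 223.7 Ω.
Fractional drop under load = R_th/(R_th + R_L) = 223.7 / (223.7 + 615) = 0.2667.
So the output falls by 26.7 %.

26.7 %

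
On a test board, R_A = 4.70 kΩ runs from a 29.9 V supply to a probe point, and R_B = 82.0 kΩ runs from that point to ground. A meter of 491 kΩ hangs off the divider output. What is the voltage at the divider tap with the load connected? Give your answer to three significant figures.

The load sits in parallel with R_B: R_B‖R_L = (82.0 × 491) / (82.0 + 491) = 70.27 kΩ.
V_out = 29.9 × 70.27 / (4.70 + 70.27) = 29.9 × 70.27/74.97 = 28.0 V.
(Unloaded it would have been 28.3 V.)

V_out ≈ 28.0 V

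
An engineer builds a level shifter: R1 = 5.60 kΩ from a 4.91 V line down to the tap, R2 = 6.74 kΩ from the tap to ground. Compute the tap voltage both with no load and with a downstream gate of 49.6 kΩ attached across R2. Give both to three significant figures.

Open-circuit: V = 4.91 × 6.74/(5.60 + 6.74) = 2.68 V.
With the load, R2 becomes R2‖R_L = 5.934 kΩ, so V = 4.91 × 5.934/11.53 = 2.53 V.

Unloaded: 2.68 V; loaded: 2.53 V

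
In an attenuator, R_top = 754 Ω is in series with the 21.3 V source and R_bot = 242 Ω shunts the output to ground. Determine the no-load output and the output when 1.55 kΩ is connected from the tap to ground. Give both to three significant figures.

Unloaded: 5.18 V; loaded: 4.63 V

Open-circuit: V = 21.3 × 242/(754 + 242) = 5.18 V.
With the load, R_bot becomes R_bot‖R_L = 209.3 Ω, so V = 21.3 × 209.3/963.3 = 4.63 V.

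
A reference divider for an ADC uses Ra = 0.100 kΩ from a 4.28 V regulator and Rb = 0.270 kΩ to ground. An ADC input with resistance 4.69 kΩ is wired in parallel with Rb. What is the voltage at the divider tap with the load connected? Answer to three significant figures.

V_out ≈ 3.08 V

The load sits in parallel with Rb: Rb‖R_L = (270 × 4690) / (270 + 4690) = 255.3 Ω.
V_out = 4.28 × 255.3 / (100 + 255.3) = 4.28 × 255.3/355.3 = 3.08 V.
(Unloaded it would have been 3.12 V.)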